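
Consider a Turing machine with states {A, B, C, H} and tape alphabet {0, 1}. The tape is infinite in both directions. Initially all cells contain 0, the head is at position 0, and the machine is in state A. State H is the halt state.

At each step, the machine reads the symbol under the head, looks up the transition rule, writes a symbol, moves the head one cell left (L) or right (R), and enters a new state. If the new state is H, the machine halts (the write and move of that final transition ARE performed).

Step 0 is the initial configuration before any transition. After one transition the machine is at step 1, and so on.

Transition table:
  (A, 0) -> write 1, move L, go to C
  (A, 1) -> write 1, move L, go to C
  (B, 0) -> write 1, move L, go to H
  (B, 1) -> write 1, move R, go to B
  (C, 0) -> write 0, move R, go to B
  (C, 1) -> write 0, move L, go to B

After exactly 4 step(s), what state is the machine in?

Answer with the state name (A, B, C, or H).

Answer: H

Derivation:
Step 1: in state A at pos 0, read 0 -> (A,0)->write 1,move L,goto C. Now: state=C, head=-1, tape[-2..1]=0010 (head:  ^)
Step 2: in state C at pos -1, read 0 -> (C,0)->write 0,move R,goto B. Now: state=B, head=0, tape[-2..1]=0010 (head:   ^)
Step 3: in state B at pos 0, read 1 -> (B,1)->write 1,move R,goto B. Now: state=B, head=1, tape[-2..2]=00100 (head:    ^)
Step 4: in state B at pos 1, read 0 -> (B,0)->write 1,move L,goto H. Now: state=H, head=0, tape[-2..2]=00110 (head:   ^)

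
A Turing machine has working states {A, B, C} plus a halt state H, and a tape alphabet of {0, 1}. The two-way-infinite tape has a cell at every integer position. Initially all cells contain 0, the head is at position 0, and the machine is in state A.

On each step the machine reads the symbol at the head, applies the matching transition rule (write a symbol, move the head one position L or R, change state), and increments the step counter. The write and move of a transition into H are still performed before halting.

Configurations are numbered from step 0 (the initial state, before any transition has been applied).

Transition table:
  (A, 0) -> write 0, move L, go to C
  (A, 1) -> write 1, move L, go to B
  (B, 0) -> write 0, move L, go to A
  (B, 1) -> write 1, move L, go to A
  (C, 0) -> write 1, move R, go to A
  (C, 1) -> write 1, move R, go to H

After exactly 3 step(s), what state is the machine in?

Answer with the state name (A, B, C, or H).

Step 1: in state A at pos 0, read 0 -> (A,0)->write 0,move L,goto C. Now: state=C, head=-1, tape[-2..1]=0000 (head:  ^)
Step 2: in state C at pos -1, read 0 -> (C,0)->write 1,move R,goto A. Now: state=A, head=0, tape[-2..1]=0100 (head:   ^)
Step 3: in state A at pos 0, read 0 -> (A,0)->write 0,move L,goto C. Now: state=C, head=-1, tape[-2..1]=0100 (head:  ^)

Answer: C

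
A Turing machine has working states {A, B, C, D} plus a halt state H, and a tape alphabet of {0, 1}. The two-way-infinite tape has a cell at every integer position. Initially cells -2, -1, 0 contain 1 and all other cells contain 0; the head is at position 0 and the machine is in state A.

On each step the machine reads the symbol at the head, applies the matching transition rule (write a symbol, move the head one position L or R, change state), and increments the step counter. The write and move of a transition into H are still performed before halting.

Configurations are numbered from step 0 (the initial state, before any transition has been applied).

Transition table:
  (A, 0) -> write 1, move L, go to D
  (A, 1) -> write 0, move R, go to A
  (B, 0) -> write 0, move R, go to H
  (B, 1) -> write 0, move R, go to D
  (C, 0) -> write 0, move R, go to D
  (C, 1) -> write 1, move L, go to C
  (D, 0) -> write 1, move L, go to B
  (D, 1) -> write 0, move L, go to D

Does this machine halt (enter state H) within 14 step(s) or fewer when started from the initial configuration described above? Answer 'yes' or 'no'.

Step 1: in state A at pos 0, read 1 -> (A,1)->write 0,move R,goto A. Now: state=A, head=1, tape[-3..2]=011000 (head:     ^)
Step 2: in state A at pos 1, read 0 -> (A,0)->write 1,move L,goto D. Now: state=D, head=0, tape[-3..2]=011010 (head:    ^)
Step 3: in state D at pos 0, read 0 -> (D,0)->write 1,move L,goto B. Now: state=B, head=-1, tape[-3..2]=011110 (head:   ^)
Step 4: in state B at pos -1, read 1 -> (B,1)->write 0,move R,goto D. Now: state=D, head=0, tape[-3..2]=010110 (head:    ^)
Step 5: in state D at pos 0, read 1 -> (D,1)->write 0,move L,goto D. Now: state=D, head=-1, tape[-3..2]=010010 (head:   ^)
Step 6: in state D at pos -1, read 0 -> (D,0)->write 1,move L,goto B. Now: state=B, head=-2, tape[-3..2]=011010 (head:  ^)
Step 7: in state B at pos -2, read 1 -> (B,1)->write 0,move R,goto D. Now: state=D, head=-1, tape[-3..2]=001010 (head:   ^)
Step 8: in state D at pos -1, read 1 -> (D,1)->write 0,move L,goto D. Now: state=D, head=-2, tape[-3..2]=000010 (head:  ^)
Step 9: in state D at pos -2, read 0 -> (D,0)->write 1,move L,goto B. Now: state=B, head=-3, tape[-4..2]=0010010 (head:  ^)
Step 10: in state B at pos -3, read 0 -> (B,0)->write 0,move R,goto H. Now: state=H, head=-2, tape[-4..2]=0010010 (head:   ^)
State H reached at step 10; 10 <= 14 -> yes

Answer: yes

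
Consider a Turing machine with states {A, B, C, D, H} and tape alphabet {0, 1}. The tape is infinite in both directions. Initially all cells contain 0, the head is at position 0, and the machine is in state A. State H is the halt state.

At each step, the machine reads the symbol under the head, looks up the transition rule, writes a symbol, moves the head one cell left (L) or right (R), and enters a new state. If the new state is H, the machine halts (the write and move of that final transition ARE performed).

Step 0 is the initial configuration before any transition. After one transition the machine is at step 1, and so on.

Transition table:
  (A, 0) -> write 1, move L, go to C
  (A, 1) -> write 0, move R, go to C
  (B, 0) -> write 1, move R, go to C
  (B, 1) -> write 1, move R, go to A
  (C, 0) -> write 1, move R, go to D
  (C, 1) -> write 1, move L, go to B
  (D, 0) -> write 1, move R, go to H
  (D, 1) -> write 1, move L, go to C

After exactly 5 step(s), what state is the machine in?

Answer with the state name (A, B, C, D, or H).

Answer: C

Derivation:
Step 1: in state A at pos 0, read 0 -> (A,0)->write 1,move L,goto C. Now: state=C, head=-1, tape[-2..1]=0010 (head:  ^)
Step 2: in state C at pos -1, read 0 -> (C,0)->write 1,move R,goto D. Now: state=D, head=0, tape[-2..1]=0110 (head:   ^)
Step 3: in state D at pos 0, read 1 -> (D,1)->write 1,move L,goto C. Now: state=C, head=-1, tape[-2..1]=0110 (head:  ^)
Step 4: in state C at pos -1, read 1 -> (C,1)->write 1,move L,goto B. Now: state=B, head=-2, tape[-3..1]=00110 (head:  ^)
Step 5: in state B at pos -2, read 0 -> (B,0)->write 1,move R,goto C. Now: state=C, head=-1, tape[-3..1]=01110 (head:   ^)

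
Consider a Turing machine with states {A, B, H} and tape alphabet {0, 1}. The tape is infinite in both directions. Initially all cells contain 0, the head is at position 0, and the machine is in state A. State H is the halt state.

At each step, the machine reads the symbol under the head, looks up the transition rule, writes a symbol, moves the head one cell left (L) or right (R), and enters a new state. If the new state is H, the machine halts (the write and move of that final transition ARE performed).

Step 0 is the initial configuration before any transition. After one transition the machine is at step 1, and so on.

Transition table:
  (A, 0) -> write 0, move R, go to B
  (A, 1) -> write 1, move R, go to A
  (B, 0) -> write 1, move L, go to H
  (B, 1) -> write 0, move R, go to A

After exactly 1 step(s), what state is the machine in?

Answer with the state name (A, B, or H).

Step 1: in state A at pos 0, read 0 -> (A,0)->write 0,move R,goto B. Now: state=B, head=1, tape[-1..2]=0000 (head:   ^)

Answer: B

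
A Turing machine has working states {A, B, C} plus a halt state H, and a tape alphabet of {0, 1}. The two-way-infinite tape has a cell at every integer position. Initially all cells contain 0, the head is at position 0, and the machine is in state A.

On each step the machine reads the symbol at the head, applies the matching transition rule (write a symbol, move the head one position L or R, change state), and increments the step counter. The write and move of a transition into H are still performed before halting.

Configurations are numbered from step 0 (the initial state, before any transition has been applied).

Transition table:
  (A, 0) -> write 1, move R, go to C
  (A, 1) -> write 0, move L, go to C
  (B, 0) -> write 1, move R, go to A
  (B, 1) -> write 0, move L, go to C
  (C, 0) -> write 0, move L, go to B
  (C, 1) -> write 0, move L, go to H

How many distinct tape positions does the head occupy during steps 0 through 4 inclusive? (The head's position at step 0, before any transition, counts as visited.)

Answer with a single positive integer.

Step 1: in state A at pos 0, read 0 -> (A,0)->write 1,move R,goto C. Now: state=C, head=1, tape[-1..2]=0100 (head:   ^)
Step 2: in state C at pos 1, read 0 -> (C,0)->write 0,move L,goto B. Now: state=B, head=0, tape[-1..2]=0100 (head:  ^)
Step 3: in state B at pos 0, read 1 -> (B,1)->write 0,move L,goto C. Now: state=C, head=-1, tape[-2..2]=00000 (head:  ^)
Step 4: in state C at pos -1, read 0 -> (C,0)->write 0,move L,goto B. Now: state=B, head=-2, tape[-3..2]=000000 (head:  ^)
Head positions at steps 0..4: starting at 0, distinct positions visited = {-2, -1, 0, 1} -> 4 position(s)

Answer: 4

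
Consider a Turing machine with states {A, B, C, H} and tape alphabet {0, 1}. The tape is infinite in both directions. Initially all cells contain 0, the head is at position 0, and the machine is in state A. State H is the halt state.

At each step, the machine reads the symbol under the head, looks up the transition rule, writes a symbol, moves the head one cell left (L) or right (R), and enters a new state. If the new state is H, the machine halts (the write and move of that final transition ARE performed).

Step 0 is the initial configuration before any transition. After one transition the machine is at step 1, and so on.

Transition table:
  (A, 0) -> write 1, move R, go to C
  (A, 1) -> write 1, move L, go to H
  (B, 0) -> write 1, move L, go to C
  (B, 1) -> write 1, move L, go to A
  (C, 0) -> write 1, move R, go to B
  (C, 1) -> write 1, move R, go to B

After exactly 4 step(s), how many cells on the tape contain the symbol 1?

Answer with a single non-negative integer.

Answer: 3

Derivation:
Step 1: in state A at pos 0, read 0 -> (A,0)->write 1,move R,goto C. Now: state=C, head=1, tape[-1..2]=0100 (head:   ^)
Step 2: in state C at pos 1, read 0 -> (C,0)->write 1,move R,goto B. Now: state=B, head=2, tape[-1..3]=01100 (head:    ^)
Step 3: in state B at pos 2, read 0 -> (B,0)->write 1,move L,goto C. Now: state=C, head=1, tape[-1..3]=01110 (head:   ^)
Step 4: in state C at pos 1, read 1 -> (C,1)->write 1,move R,goto B. Now: state=B, head=2, tape[-1..3]=01110 (head:    ^)
Cells containing 1 after step 4: {0, 1, 2} -> 3 cell(s)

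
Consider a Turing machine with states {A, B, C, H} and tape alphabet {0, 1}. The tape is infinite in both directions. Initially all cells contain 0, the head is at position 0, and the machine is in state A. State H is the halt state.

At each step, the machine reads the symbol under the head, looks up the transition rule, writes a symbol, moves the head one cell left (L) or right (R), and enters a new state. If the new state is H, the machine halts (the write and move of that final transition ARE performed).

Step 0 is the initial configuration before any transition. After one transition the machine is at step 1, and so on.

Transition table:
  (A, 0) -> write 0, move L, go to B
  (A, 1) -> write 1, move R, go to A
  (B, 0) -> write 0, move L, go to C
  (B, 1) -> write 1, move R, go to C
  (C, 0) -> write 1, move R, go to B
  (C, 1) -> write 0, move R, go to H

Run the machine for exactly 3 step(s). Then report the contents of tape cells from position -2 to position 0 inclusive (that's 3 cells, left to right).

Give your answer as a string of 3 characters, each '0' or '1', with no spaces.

Answer: 100

Derivation:
Step 1: in state A at pos 0, read 0 -> (A,0)->write 0,move L,goto B. Now: state=B, head=-1, tape[-2..1]=0000 (head:  ^)
Step 2: in state B at pos -1, read 0 -> (B,0)->write 0,move L,goto C. Now: state=C, head=-2, tape[-3..1]=00000 (head:  ^)
Step 3: in state C at pos -2, read 0 -> (C,0)->write 1,move R,goto B. Now: state=B, head=-1, tape[-3..1]=01000 (head:   ^)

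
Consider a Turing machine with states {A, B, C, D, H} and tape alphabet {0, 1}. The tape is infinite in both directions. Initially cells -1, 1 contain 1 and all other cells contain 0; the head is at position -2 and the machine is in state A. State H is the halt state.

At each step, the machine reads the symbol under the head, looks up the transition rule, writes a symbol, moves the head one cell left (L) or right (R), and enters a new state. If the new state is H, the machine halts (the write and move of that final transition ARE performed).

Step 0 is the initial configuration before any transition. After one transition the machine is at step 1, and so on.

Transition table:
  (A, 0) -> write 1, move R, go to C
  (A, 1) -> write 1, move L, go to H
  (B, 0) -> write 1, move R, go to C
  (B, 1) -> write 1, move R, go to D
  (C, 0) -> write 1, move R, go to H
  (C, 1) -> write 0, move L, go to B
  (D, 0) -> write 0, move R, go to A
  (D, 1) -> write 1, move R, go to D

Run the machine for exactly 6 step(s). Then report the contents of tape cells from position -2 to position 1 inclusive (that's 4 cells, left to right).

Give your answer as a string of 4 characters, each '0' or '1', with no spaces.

Step 1: in state A at pos -2, read 0 -> (A,0)->write 1,move R,goto C. Now: state=C, head=-1, tape[-3..2]=011010 (head:   ^)
Step 2: in state C at pos -1, read 1 -> (C,1)->write 0,move L,goto B. Now: state=B, head=-2, tape[-3..2]=010010 (head:  ^)
Step 3: in state B at pos -2, read 1 -> (B,1)->write 1,move R,goto D. Now: state=D, head=-1, tape[-3..2]=010010 (head:   ^)
Step 4: in state D at pos -1, read 0 -> (D,0)->write 0,move R,goto A. Now: state=A, head=0, tape[-3..2]=010010 (head:    ^)
Step 5: in state A at pos 0, read 0 -> (A,0)->write 1,move R,goto C. Now: state=C, head=1, tape[-3..2]=010110 (head:     ^)
Step 6: in state C at pos 1, read 1 -> (C,1)->write 0,move L,goto B. Now: state=B, head=0, tape[-3..2]=010100 (head:    ^)

Answer: 1010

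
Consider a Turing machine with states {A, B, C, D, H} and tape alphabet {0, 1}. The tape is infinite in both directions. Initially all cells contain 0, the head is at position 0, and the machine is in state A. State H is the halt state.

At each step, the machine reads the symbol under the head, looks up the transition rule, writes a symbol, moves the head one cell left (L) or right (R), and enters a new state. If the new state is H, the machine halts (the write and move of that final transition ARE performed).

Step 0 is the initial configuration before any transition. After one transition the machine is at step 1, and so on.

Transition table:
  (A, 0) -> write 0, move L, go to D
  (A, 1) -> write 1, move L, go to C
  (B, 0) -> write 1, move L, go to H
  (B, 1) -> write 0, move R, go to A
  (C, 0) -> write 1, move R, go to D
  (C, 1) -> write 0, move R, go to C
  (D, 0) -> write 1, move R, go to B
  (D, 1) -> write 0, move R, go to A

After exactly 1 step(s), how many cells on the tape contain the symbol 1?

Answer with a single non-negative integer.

Step 1: in state A at pos 0, read 0 -> (A,0)->write 0,move L,goto D. Now: state=D, head=-1, tape[-2..1]=0000 (head:  ^)
No cell contains 1 after step 1 -> 0 cell(s)

Answer: 0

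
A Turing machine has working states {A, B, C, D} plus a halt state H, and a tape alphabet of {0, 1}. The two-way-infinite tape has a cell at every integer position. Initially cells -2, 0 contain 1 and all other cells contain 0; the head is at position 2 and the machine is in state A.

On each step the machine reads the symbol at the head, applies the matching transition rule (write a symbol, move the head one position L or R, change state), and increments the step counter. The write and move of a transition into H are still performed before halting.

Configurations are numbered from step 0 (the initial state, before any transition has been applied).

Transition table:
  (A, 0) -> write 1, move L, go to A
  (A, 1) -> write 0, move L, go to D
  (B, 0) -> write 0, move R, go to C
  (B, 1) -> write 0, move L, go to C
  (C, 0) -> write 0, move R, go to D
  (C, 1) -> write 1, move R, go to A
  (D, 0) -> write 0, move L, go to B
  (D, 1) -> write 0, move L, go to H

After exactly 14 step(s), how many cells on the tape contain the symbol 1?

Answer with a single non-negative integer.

Answer: 2

Derivation:
Step 1: in state A at pos 2, read 0 -> (A,0)->write 1,move L,goto A. Now: state=A, head=1, tape[-3..3]=0101010 (head:     ^)
Step 2: in state A at pos 1, read 0 -> (A,0)->write 1,move L,goto A. Now: state=A, head=0, tape[-3..3]=0101110 (head:    ^)
Step 3: in state A at pos 0, read 1 -> (A,1)->write 0,move L,goto D. Now: state=D, head=-1, tape[-3..3]=0100110 (head:   ^)
Step 4: in state D at pos -1, read 0 -> (D,0)->write 0,move L,goto B. Now: state=B, head=-2, tape[-3..3]=0100110 (head:  ^)
Step 5: in state B at pos -2, read 1 -> (B,1)->write 0,move L,goto C. Now: state=C, head=-3, tape[-4..3]=00000110 (head:  ^)
Step 6: in state C at pos -3, read 0 -> (C,0)->write 0,move R,goto D. Now: state=D, head=-2, tape[-4..3]=00000110 (head:   ^)
Step 7: in state D at pos -2, read 0 -> (D,0)->write 0,move L,goto B. Now: state=B, head=-3, tape[-4..3]=00000110 (head:  ^)
Step 8: in state B at pos -3, read 0 -> (B,0)->write 0,move R,goto C. Now: state=C, head=-2, tape[-4..3]=00000110 (head:   ^)
Step 9: in state C at pos -2, read 0 -> (C,0)->write 0,move R,goto D. Now: state=D, head=-1, tape[-4..3]=00000110 (head:    ^)
Step 10: in state D at pos -1, read 0 -> (D,0)->write 0,move L,goto B. Now: state=B, head=-2, tape[-4..3]=00000110 (head:   ^)
Step 11: in state B at pos -2, read 0 -> (B,0)->write 0,move R,goto C. Now: state=C, head=-1, tape[-4..3]=00000110 (head:    ^)
Step 12: in state C at pos -1, read 0 -> (C,0)->write 0,move R,goto D. Now: state=D, head=0, tape[-4..3]=00000110 (head:     ^)
Step 13: in state D at pos 0, read 0 -> (D,0)->write 0,move L,goto B. Now: state=B, head=-1, tape[-4..3]=00000110 (head:    ^)
Step 14: in state B at pos -1, read 0 -> (B,0)->write 0,move R,goto C. Now: state=C, head=0, tape[-4..3]=00000110 (head:     ^)
Cells containing 1 after step 14: {1, 2} -> 2 cell(s)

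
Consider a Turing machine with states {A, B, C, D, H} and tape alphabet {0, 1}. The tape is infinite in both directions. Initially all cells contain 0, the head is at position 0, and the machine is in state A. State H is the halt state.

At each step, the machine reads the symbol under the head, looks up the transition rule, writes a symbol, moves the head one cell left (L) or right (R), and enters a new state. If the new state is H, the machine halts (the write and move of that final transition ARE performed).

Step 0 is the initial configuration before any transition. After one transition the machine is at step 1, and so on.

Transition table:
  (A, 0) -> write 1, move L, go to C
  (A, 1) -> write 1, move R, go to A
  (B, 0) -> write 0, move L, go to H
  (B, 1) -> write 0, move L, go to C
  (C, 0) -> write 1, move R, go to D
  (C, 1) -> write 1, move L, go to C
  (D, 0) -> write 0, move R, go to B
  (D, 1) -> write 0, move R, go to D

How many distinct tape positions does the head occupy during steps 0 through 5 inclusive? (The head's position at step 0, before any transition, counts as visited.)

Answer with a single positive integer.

Answer: 4

Derivation:
Step 1: in state A at pos 0, read 0 -> (A,0)->write 1,move L,goto C. Now: state=C, head=-1, tape[-2..1]=0010 (head:  ^)
Step 2: in state C at pos -1, read 0 -> (C,0)->write 1,move R,goto D. Now: state=D, head=0, tape[-2..1]=0110 (head:   ^)
Step 3: in state D at pos 0, read 1 -> (D,1)->write 0,move R,goto D. Now: state=D, head=1, tape[-2..2]=01000 (head:    ^)
Step 4: in state D at pos 1, read 0 -> (D,0)->write 0,move R,goto B. Now: state=B, head=2, tape[-2..3]=010000 (head:     ^)
Step 5: in state B at pos 2, read 0 -> (B,0)->write 0,move L,goto H. Now: state=H, head=1, tape[-2..3]=010000 (head:    ^)
Head positions at steps 0..5: starting at 0, distinct positions visited = {-1, 0, 1, 2} -> 4 position(s)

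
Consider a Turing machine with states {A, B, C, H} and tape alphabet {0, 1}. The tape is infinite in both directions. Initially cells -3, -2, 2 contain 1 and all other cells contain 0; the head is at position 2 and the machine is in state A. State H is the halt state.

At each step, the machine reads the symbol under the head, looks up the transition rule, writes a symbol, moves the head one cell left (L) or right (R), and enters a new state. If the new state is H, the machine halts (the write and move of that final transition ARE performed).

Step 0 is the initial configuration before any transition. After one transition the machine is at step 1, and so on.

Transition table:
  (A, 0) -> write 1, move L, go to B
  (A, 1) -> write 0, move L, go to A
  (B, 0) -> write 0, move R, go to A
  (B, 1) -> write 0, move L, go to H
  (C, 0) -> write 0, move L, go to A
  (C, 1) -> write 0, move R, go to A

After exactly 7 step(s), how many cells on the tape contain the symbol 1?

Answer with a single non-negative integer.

Answer: 2

Derivation:
Step 1: in state A at pos 2, read 1 -> (A,1)->write 0,move L,goto A. Now: state=A, head=1, tape[-4..3]=01100000 (head:      ^)
Step 2: in state A at pos 1, read 0 -> (A,0)->write 1,move L,goto B. Now: state=B, head=0, tape[-4..3]=01100100 (head:     ^)
Step 3: in state B at pos 0, read 0 -> (B,0)->write 0,move R,goto A. Now: state=A, head=1, tape[-4..3]=01100100 (head:      ^)
Step 4: in state A at pos 1, read 1 -> (A,1)->write 0,move L,goto A. Now: state=A, head=0, tape[-4..3]=01100000 (head:     ^)
Step 5: in state A at pos 0, read 0 -> (A,0)->write 1,move L,goto B. Now: state=B, head=-1, tape[-4..3]=01101000 (head:    ^)
Step 6: in state B at pos -1, read 0 -> (B,0)->write 0,move R,goto A. Now: state=A, head=0, tape[-4..3]=01101000 (head:     ^)
Step 7: in state A at pos 0, read 1 -> (A,1)->write 0,move L,goto A. Now: state=A, head=-1, tape[-4..3]=01100000 (head:    ^)
Cells containing 1 after step 7: {-3, -2} -> 2 cell(s)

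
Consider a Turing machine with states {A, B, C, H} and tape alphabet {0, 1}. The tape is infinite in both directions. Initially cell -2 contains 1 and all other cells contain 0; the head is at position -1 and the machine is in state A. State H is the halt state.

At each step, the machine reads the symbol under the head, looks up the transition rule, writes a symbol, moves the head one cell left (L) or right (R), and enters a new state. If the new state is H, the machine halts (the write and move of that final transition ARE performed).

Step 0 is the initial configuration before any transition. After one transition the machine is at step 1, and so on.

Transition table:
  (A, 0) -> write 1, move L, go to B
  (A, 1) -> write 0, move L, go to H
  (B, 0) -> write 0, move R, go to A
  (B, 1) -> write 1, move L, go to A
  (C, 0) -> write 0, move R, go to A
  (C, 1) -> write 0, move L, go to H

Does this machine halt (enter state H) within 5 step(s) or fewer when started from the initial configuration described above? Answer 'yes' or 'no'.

Step 1: in state A at pos -1, read 0 -> (A,0)->write 1,move L,goto B. Now: state=B, head=-2, tape[-3..0]=0110 (head:  ^)
Step 2: in state B at pos -2, read 1 -> (B,1)->write 1,move L,goto A. Now: state=A, head=-3, tape[-4..0]=00110 (head:  ^)
Step 3: in state A at pos -3, read 0 -> (A,0)->write 1,move L,goto B. Now: state=B, head=-4, tape[-5..0]=001110 (head:  ^)
Step 4: in state B at pos -4, read 0 -> (B,0)->write 0,move R,goto A. Now: state=A, head=-3, tape[-5..0]=001110 (head:   ^)
Step 5: in state A at pos -3, read 1 -> (A,1)->write 0,move L,goto H. Now: state=H, head=-4, tape[-5..0]=000110 (head:  ^)
State H reached at step 5; 5 <= 5 -> yes

Answer: yes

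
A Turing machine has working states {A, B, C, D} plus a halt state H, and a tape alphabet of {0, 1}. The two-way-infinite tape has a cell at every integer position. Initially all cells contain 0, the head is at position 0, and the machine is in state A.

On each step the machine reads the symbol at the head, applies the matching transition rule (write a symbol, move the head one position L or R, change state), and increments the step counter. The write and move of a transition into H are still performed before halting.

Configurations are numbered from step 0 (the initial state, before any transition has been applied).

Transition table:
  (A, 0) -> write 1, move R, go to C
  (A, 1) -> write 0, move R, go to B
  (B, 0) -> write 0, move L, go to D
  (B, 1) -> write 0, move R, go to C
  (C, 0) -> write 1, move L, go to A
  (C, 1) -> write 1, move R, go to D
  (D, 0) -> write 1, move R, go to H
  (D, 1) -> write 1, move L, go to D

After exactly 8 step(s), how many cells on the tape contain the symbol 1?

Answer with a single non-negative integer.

Step 1: in state A at pos 0, read 0 -> (A,0)->write 1,move R,goto C. Now: state=C, head=1, tape[-1..2]=0100 (head:   ^)
Step 2: in state C at pos 1, read 0 -> (C,0)->write 1,move L,goto A. Now: state=A, head=0, tape[-1..2]=0110 (head:  ^)
Step 3: in state A at pos 0, read 1 -> (A,1)->write 0,move R,goto B. Now: state=B, head=1, tape[-1..2]=0010 (head:   ^)
Step 4: in state B at pos 1, read 1 -> (B,1)->write 0,move R,goto C. Now: state=C, head=2, tape[-1..3]=00000 (head:    ^)
Step 5: in state C at pos 2, read 0 -> (C,0)->write 1,move L,goto A. Now: state=A, head=1, tape[-1..3]=00010 (head:   ^)
Step 6: in state A at pos 1, read 0 -> (A,0)->write 1,move R,goto C. Now: state=C, head=2, tape[-1..3]=00110 (head:    ^)
Step 7: in state C at pos 2, read 1 -> (C,1)->write 1,move R,goto D. Now: state=D, head=3, tape[-1..4]=001100 (head:     ^)
Step 8: in state D at pos 3, read 0 -> (D,0)->write 1,move R,goto H. Now: state=H, head=4, tape[-1..5]=0011100 (head:      ^)
Cells containing 1 after step 8: {1, 2, 3} -> 3 cell(s)

Answer: 3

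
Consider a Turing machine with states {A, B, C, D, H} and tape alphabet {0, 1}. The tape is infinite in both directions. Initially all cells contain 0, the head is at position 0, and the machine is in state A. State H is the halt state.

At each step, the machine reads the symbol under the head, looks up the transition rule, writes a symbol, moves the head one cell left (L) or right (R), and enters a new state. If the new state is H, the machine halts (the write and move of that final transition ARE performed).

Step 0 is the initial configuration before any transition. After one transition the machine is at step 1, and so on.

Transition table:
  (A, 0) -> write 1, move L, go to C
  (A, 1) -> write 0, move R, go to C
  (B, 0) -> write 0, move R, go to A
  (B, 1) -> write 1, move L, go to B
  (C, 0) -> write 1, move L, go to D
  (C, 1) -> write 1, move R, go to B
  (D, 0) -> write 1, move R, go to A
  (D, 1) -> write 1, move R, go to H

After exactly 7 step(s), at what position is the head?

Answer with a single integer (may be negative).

Step 1: in state A at pos 0, read 0 -> (A,0)->write 1,move L,goto C. Now: state=C, head=-1, tape[-2..1]=0010 (head:  ^)
Step 2: in state C at pos -1, read 0 -> (C,0)->write 1,move L,goto D. Now: state=D, head=-2, tape[-3..1]=00110 (head:  ^)
Step 3: in state D at pos -2, read 0 -> (D,0)->write 1,move R,goto A. Now: state=A, head=-1, tape[-3..1]=01110 (head:   ^)
Step 4: in state A at pos -1, read 1 -> (A,1)->write 0,move R,goto C. Now: state=C, head=0, tape[-3..1]=01010 (head:    ^)
Step 5: in state C at pos 0, read 1 -> (C,1)->write 1,move R,goto B. Now: state=B, head=1, tape[-3..2]=010100 (head:     ^)
Step 6: in state B at pos 1, read 0 -> (B,0)->write 0,move R,goto A. Now: state=A, head=2, tape[-3..3]=0101000 (head:      ^)
Step 7: in state A at pos 2, read 0 -> (A,0)->write 1,move L,goto C. Now: state=C, head=1, tape[-3..3]=0101010 (head:     ^)

Answer: 1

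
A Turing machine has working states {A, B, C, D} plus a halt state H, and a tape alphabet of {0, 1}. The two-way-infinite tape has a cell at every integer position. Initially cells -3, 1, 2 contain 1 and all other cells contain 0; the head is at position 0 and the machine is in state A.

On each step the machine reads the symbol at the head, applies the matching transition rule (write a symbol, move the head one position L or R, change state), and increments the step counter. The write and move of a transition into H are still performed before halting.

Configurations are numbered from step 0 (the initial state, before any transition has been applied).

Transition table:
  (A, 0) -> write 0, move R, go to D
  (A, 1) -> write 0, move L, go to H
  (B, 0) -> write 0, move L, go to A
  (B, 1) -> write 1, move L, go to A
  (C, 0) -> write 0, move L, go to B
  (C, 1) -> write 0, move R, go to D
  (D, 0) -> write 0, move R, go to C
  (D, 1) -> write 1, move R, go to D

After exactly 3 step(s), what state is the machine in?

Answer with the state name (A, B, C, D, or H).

Step 1: in state A at pos 0, read 0 -> (A,0)->write 0,move R,goto D. Now: state=D, head=1, tape[-4..3]=01000110 (head:      ^)
Step 2: in state D at pos 1, read 1 -> (D,1)->write 1,move R,goto D. Now: state=D, head=2, tape[-4..3]=01000110 (head:       ^)
Step 3: in state D at pos 2, read 1 -> (D,1)->write 1,move R,goto D. Now: state=D, head=3, tape[-4..4]=010001100 (head:        ^)

Answer: D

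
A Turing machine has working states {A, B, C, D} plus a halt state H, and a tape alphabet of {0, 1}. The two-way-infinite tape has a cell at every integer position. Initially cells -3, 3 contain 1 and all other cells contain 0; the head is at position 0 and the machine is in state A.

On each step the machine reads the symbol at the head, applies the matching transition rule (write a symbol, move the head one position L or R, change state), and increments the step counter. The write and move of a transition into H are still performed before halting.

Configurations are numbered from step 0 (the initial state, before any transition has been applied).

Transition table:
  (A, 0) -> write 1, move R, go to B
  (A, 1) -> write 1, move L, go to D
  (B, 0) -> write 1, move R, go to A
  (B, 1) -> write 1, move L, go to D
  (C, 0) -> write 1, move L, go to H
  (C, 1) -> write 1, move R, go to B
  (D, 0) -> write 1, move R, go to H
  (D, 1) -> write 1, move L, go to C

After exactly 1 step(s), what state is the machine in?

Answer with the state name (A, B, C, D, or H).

Answer: B

Derivation:
Step 1: in state A at pos 0, read 0 -> (A,0)->write 1,move R,goto B. Now: state=B, head=1, tape[-4..4]=010010010 (head:      ^)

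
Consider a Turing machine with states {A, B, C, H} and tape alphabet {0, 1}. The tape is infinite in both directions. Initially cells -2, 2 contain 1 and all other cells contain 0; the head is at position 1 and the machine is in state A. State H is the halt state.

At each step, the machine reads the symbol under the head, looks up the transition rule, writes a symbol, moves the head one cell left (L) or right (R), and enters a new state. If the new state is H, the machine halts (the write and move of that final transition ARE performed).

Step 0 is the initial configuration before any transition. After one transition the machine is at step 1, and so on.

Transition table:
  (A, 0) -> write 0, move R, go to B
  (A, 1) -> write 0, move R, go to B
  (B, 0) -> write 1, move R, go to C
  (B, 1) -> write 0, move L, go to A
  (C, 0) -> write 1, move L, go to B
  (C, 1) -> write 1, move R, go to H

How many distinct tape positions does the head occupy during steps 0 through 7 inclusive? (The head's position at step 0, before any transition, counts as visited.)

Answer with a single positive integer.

Step 1: in state A at pos 1, read 0 -> (A,0)->write 0,move R,goto B. Now: state=B, head=2, tape[-3..3]=0100010 (head:      ^)
Step 2: in state B at pos 2, read 1 -> (B,1)->write 0,move L,goto A. Now: state=A, head=1, tape[-3..3]=0100000 (head:     ^)
Step 3: in state A at pos 1, read 0 -> (A,0)->write 0,move R,goto B. Now: state=B, head=2, tape[-3..3]=0100000 (head:      ^)
Step 4: in state B at pos 2, read 0 -> (B,0)->write 1,move R,goto C. Now: state=C, head=3, tape[-3..4]=01000100 (head:       ^)
Step 5: in state C at pos 3, read 0 -> (C,0)->write 1,move L,goto B. Now: state=B, head=2, tape[-3..4]=01000110 (head:      ^)
Step 6: in state B at pos 2, read 1 -> (B,1)->write 0,move L,goto A. Now: state=A, head=1, tape[-3..4]=01000010 (head:     ^)
Step 7: in state A at pos 1, read 0 -> (A,0)->write 0,move R,goto B. Now: state=B, head=2, tape[-3..4]=01000010 (head:      ^)
Head positions at steps 0..7: starting at 1, distinct positions visited = {1, 2, 3} -> 3 position(s)

Answer: 3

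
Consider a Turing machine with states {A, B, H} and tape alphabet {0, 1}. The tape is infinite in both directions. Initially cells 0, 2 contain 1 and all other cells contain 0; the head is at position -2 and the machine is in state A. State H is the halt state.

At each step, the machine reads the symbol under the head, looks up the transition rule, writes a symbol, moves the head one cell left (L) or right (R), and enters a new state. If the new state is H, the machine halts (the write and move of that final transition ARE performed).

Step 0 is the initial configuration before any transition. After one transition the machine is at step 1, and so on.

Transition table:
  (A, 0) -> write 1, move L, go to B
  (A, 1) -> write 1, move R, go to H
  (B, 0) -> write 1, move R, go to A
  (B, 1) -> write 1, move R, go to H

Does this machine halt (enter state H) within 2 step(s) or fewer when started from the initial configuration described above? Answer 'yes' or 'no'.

Step 1: in state A at pos -2, read 0 -> (A,0)->write 1,move L,goto B. Now: state=B, head=-3, tape[-4..3]=00101010 (head:  ^)
Step 2: in state B at pos -3, read 0 -> (B,0)->write 1,move R,goto A. Now: state=A, head=-2, tape[-4..3]=01101010 (head:   ^)
After 2 step(s): state = A (not H) -> not halted within 2 -> no

Answer: no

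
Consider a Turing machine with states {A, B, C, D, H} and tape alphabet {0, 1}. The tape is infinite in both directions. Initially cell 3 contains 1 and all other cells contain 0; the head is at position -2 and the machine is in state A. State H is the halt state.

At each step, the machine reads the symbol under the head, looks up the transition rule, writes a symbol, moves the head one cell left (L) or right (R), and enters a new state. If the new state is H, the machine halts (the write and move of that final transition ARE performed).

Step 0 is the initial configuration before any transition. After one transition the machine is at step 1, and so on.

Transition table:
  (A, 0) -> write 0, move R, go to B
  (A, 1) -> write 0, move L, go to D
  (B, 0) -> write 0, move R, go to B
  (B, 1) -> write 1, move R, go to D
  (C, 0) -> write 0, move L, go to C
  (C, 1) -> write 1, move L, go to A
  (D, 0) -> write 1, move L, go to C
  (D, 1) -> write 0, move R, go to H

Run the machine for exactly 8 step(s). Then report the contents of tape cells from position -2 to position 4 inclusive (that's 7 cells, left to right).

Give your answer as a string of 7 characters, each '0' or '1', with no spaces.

Answer: 0000011

Derivation:
Step 1: in state A at pos -2, read 0 -> (A,0)->write 0,move R,goto B. Now: state=B, head=-1, tape[-3..4]=00000010 (head:   ^)
Step 2: in state B at pos -1, read 0 -> (B,0)->write 0,move R,goto B. Now: state=B, head=0, tape[-3..4]=00000010 (head:    ^)
Step 3: in state B at pos 0, read 0 -> (B,0)->write 0,move R,goto B. Now: state=B, head=1, tape[-3..4]=00000010 (head:     ^)
Step 4: in state B at pos 1, read 0 -> (B,0)->write 0,move R,goto B. Now: state=B, head=2, tape[-3..4]=00000010 (head:      ^)
Step 5: in state B at pos 2, read 0 -> (B,0)->write 0,move R,goto B. Now: state=B, head=3, tape[-3..4]=00000010 (head:       ^)
Step 6: in state B at pos 3, read 1 -> (B,1)->write 1,move R,goto D. Now: state=D, head=4, tape[-3..5]=000000100 (head:        ^)
Step 7: in state D at pos 4, read 0 -> (D,0)->write 1,move L,goto C. Now: state=C, head=3, tape[-3..5]=000000110 (head:       ^)
Step 8: in state C at pos 3, read 1 -> (C,1)->write 1,move L,goto A. Now: state=A, head=2, tape[-3..5]=000000110 (head:      ^)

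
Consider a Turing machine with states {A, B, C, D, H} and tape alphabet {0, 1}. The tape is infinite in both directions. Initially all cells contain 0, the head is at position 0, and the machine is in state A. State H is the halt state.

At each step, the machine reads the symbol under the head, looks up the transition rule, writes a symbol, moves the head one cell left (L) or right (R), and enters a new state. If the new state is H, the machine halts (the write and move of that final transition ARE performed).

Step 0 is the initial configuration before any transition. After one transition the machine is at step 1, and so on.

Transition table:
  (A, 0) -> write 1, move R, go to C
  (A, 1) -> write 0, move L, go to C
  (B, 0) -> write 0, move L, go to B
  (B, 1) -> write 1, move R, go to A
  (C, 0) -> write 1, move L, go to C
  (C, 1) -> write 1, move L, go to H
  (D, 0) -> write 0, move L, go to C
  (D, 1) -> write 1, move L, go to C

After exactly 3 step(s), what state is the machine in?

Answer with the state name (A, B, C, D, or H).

Answer: H

Derivation:
Step 1: in state A at pos 0, read 0 -> (A,0)->write 1,move R,goto C. Now: state=C, head=1, tape[-1..2]=0100 (head:   ^)
Step 2: in state C at pos 1, read 0 -> (C,0)->write 1,move L,goto C. Now: state=C, head=0, tape[-1..2]=0110 (head:  ^)
Step 3: in state C at pos 0, read 1 -> (C,1)->write 1,move L,goto H. Now: state=H, head=-1, tape[-2..2]=00110 (head:  ^)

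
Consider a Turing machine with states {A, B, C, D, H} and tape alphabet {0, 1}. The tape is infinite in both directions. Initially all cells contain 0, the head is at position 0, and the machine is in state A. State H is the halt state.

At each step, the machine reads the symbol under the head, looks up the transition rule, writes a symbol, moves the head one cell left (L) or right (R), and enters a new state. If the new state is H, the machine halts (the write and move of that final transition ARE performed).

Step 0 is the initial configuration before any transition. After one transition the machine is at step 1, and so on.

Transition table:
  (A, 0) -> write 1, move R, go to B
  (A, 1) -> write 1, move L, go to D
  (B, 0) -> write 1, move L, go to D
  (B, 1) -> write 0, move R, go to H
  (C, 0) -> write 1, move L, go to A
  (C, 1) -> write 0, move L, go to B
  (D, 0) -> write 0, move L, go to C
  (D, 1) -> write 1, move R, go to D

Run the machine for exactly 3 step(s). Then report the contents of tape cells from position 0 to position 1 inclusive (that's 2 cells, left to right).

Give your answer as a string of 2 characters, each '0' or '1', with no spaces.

Answer: 11

Derivation:
Step 1: in state A at pos 0, read 0 -> (A,0)->write 1,move R,goto B. Now: state=B, head=1, tape[-1..2]=0100 (head:   ^)
Step 2: in state B at pos 1, read 0 -> (B,0)->write 1,move L,goto D. Now: state=D, head=0, tape[-1..2]=0110 (head:  ^)
Step 3: in state D at pos 0, read 1 -> (D,1)->write 1,move R,goto D. Now: state=D, head=1, tape[-1..2]=0110 (head:   ^)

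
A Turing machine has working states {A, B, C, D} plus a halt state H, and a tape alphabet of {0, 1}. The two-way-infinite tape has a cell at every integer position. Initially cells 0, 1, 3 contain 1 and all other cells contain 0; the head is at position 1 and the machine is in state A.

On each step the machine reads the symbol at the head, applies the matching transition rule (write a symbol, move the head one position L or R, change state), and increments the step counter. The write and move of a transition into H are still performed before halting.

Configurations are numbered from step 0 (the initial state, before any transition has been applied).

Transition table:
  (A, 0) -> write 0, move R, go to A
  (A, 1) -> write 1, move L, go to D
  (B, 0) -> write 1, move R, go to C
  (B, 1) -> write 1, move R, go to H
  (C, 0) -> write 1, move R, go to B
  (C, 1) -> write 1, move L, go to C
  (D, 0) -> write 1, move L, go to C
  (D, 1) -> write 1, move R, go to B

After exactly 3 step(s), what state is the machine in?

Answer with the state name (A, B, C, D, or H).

Step 1: in state A at pos 1, read 1 -> (A,1)->write 1,move L,goto D. Now: state=D, head=0, tape[-1..4]=011010 (head:  ^)
Step 2: in state D at pos 0, read 1 -> (D,1)->write 1,move R,goto B. Now: state=B, head=1, tape[-1..4]=011010 (head:   ^)
Step 3: in state B at pos 1, read 1 -> (B,1)->write 1,move R,goto H. Now: state=H, head=2, tape[-1..4]=011010 (head:    ^)

Answer: H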